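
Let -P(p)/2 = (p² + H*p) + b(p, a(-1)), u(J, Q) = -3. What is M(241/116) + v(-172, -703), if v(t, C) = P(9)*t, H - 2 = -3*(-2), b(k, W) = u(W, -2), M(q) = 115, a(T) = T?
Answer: 51715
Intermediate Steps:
b(k, W) = -3
H = 8 (H = 2 - 3*(-2) = 2 + 6 = 8)
P(p) = 6 - 16*p - 2*p² (P(p) = -2*((p² + 8*p) - 3) = -2*(-3 + p² + 8*p) = 6 - 16*p - 2*p²)
v(t, C) = -300*t (v(t, C) = (6 - 16*9 - 2*9²)*t = (6 - 144 - 2*81)*t = (6 - 144 - 162)*t = -300*t)
M(241/116) + v(-172, -703) = 115 - 300*(-172) = 115 + 51600 = 51715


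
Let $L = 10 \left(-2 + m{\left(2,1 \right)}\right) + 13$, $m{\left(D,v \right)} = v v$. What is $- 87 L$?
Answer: $-261$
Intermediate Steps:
$m{\left(D,v \right)} = v^{2}$
$L = 3$ ($L = 10 \left(-2 + 1^{2}\right) + 13 = 10 \left(-2 + 1\right) + 13 = 10 \left(-1\right) + 13 = -10 + 13 = 3$)
$- 87 L = \left(-87\right) 3 = -261$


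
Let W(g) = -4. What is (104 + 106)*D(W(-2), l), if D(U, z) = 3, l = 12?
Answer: 630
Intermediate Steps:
(104 + 106)*D(W(-2), l) = (104 + 106)*3 = 210*3 = 630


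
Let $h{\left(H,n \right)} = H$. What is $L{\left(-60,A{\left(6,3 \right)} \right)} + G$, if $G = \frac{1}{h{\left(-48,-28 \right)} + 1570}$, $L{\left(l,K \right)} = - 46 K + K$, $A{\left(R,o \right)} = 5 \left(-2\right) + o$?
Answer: $\frac{479431}{1522} \approx 315.0$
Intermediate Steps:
$A{\left(R,o \right)} = -10 + o$
$L{\left(l,K \right)} = - 45 K$
$G = \frac{1}{1522}$ ($G = \frac{1}{-48 + 1570} = \frac{1}{1522} \approx 0.00065703$)
$L{\left(-60,A{\left(6,3 \right)} \right)} + G = - 45 \left(-10 + 3\right) + \frac{1}{1522} = \left(-45\right) \left(-7\right) + \frac{1}{1522} = 315 + \frac{1}{1522} = \frac{479431}{1522}$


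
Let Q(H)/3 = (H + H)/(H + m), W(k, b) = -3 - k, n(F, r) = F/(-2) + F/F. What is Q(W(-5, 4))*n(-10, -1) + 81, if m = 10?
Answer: 87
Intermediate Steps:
n(F, r) = 1 - F/2 (n(F, r) = F*(-½) + 1 = -F/2 + 1 = 1 - F/2)
Q(H) = 6*H/(10 + H) (Q(H) = 3*((H + H)/(H + 10)) = 3*((2*H)/(10 + H)) = 3*(2*H/(10 + H)) = 6*H/(10 + H))
Q(W(-5, 4))*n(-10, -1) + 81 = (6*(-3 - 1*(-5))/(10 + (-3 - 1*(-5))))*(1 - ½*(-10)) + 81 = (6*(-3 + 5)/(10 + (-3 + 5)))*(1 + 5) + 81 = (6*2/(10 + 2))*6 + 81 = (6*2/12)*6 + 81 = (6*2*(1/12))*6 + 81 = 1*6 + 81 = 6 + 81 = 87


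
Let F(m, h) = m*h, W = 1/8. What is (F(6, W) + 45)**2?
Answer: 33489/16 ≈ 2093.1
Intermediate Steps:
W = 1/8 ≈ 0.12500
F(m, h) = h*m
(F(6, W) + 45)**2 = ((1/8)*6 + 45)**2 = (3/4 + 45)**2 = (183/4)**2 = 33489/16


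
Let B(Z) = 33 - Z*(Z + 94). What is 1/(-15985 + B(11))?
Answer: -1/17107 ≈ -5.8456e-5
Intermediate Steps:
B(Z) = 33 - Z*(94 + Z)
1/(-15985 + B(11)) = 1/(-15985 + (33 - 1*11² - 94*11)) = 1/(-15985 + (33 - 1*121 - 1034)) = 1/(-15985 + (33 - 121 - 1034)) = 1/(-15985 - 1122) = 1/(-17107) = -1/17107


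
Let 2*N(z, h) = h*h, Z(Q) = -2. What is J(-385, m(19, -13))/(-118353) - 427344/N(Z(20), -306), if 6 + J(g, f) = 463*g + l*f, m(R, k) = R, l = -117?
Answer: -2340419140/307836153 ≈ -7.6028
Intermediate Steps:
J(g, f) = -6 - 117*f + 463*g (J(g, f) = -6 + (463*g - 117*f) = -6 + (-117*f + 463*g) = -6 - 117*f + 463*g)
N(z, h) = h²/2 (N(z, h) = (h*h)/2 = h²/2)
J(-385, m(19, -13))/(-118353) - 427344/N(Z(20), -306) = (-6 - 117*19 + 463*(-385))/(-118353) - 427344/((½)*(-306)²) = (-6 - 2223 - 178255)*(-1/118353) - 427344/((½)*93636) = -180484*(-1/118353) - 427344/46818 = 180484/118353 - 427344*1/46818 = 180484/118353 - 71224/7803 = -2340419140/307836153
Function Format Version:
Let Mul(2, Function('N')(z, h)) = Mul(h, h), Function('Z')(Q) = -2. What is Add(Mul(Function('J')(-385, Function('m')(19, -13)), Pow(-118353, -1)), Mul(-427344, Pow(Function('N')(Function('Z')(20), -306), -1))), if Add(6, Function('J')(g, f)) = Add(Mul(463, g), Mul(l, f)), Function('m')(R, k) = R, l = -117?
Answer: Rational(-2340419140, 307836153) ≈ -7.6028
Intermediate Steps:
Function('J')(g, f) = Add(-6, Mul(-117, f), Mul(463, g)) (Function('J')(g, f) = Add(-6, Add(Mul(463, g), Mul(-117, f))) = Add(-6, Add(Mul(-117, f), Mul(463, g))) = Add(-6, Mul(-117, f), Mul(463, g)))
Function('N')(z, h) = Mul(Rational(1, 2), Pow(h, 2)) (Function('N')(z, h) = Mul(Rational(1, 2), Mul(h, h)) = Mul(Rational(1, 2), Pow(h, 2)))
Add(Mul(Function('J')(-385, Function('m')(19, -13)), Pow(-118353, -1)), Mul(-427344, Pow(Function('N')(Function('Z')(20), -306), -1))) = Add(Mul(Add(-6, Mul(-117, 19), Mul(463, -385)), Pow(-118353, -1)), Mul(-427344, Pow(Mul(Rational(1, 2), Pow(-306, 2)), -1))) = Add(Mul(Add(-6, -2223, -178255), Rational(-1, 118353)), Mul(-427344, Pow(Mul(Rational(1, 2), 93636), -1))) = Add(Mul(-180484, Rational(-1, 118353)), Mul(-427344, Pow(46818, -1))) = Add(Rational(180484, 118353), Mul(-427344, Rational(1, 46818))) = Add(Rational(180484, 118353), Rational(-71224, 7803)) = Rational(-2340419140, 307836153)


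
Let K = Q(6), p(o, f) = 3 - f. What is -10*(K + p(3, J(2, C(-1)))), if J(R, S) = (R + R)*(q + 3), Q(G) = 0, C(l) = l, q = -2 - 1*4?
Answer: -150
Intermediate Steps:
q = -6 (q = -2 - 4 = -6)
J(R, S) = -6*R (J(R, S) = (R + R)*(-6 + 3) = (2*R)*(-3) = -6*R)
K = 0
-10*(K + p(3, J(2, C(-1)))) = -10*(0 + (3 - (-6)*2)) = -10*(0 + (3 - 1*(-12))) = -10*(0 + (3 + 12)) = -10*(0 + 15) = -10*15 = -150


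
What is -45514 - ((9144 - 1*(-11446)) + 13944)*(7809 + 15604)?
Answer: -808590056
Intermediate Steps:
-45514 - ((9144 - 1*(-11446)) + 13944)*(7809 + 15604) = -45514 - ((9144 + 11446) + 13944)*23413 = -45514 - (20590 + 13944)*23413 = -45514 - 34534*23413 = -45514 - 1*808544542 = -45514 - 808544542 = -808590056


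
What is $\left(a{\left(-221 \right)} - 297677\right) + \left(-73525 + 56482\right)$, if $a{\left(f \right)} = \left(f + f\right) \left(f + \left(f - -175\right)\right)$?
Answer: $-196706$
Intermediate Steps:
$a{\left(f \right)} = 2 f \left(175 + 2 f\right)$ ($a{\left(f \right)} = 2 f \left(f + \left(f + 175\right)\right) = 2 f \left(f + \left(175 + f\right)\right) = 2 f \left(175 + 2 f\right)$)
$\left(a{\left(-221 \right)} - 297677\right) + \left(-73525 + 56482\right) = \left(2 \left(-221\right) \left(175 + 2 \left(-221\right)\right) - 297677\right) + \left(-73525 + 56482\right) = \left(2 \left(-221\right) \left(175 - 442\right) - 297677\right) - 17043 = \left(2 \left(-221\right) \left(-267\right) - 297677\right) - 17043 = \left(118014 - 297677\right) - 17043 = -179663 - 17043 = -196706$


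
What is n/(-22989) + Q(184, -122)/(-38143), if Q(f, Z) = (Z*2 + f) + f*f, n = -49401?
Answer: 52731719/41755687 ≈ 1.2629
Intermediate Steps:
Q(f, Z) = f + f² + 2*Z (Q(f, Z) = (2*Z + f) + f² = (f + 2*Z) + f² = f + f² + 2*Z)
n/(-22989) + Q(184, -122)/(-38143) = -49401/(-22989) + (184 + 184² + 2*(-122))/(-38143) = -49401*(-1/22989) + (184 + 33856 - 244)*(-1/38143) = 16467/7663 + 33796*(-1/38143) = 16467/7663 - 4828/5449 = 52731719/41755687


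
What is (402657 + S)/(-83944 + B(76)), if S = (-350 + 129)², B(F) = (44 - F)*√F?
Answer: -2368784257/440407332 + 451498*√19/110101833 ≈ -5.3607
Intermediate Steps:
B(F) = √F*(44 - F)
S = 48841 (S = (-221)² = 48841)
(402657 + S)/(-83944 + B(76)) = (402657 + 48841)/(-83944 + √76*(44 - 1*76)) = 451498/(-83944 + (2*√19)*(44 - 76)) = 451498/(-83944 + (2*√19)*(-32)) = 451498/(-83944 - 64*√19)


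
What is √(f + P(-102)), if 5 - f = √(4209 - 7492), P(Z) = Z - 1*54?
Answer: √(-151 - 7*I*√67) ≈ 2.2919 - 12.5*I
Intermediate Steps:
P(Z) = -54 + Z (P(Z) = Z - 54 = -54 + Z)
f = 5 - 7*I*√67 (f = 5 - √(4209 - 7492) = 5 - √(-3283) = 5 - 7*I*√67 ≈ 5.0 - 57.297*I)
√(f + P(-102)) = √((5 - 7*I*√67) + (-54 - 102)) = √((5 - 7*I*√67) - 156) = √(-151 - 7*I*√67)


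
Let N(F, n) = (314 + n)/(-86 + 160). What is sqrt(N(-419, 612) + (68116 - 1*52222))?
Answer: sqrt(21776017)/37 ≈ 126.12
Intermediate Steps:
N(F, n) = 157/37 + n/74 (N(F, n) = (314 + n)/74 = (314 + n)*(1/74) = 157/37 + n/74)
sqrt(N(-419, 612) + (68116 - 1*52222)) = sqrt((157/37 + (1/74)*612) + (68116 - 1*52222)) = sqrt((157/37 + 306/37) + (68116 - 52222)) = sqrt(463/37 + 15894) = sqrt(588541/37) = sqrt(21776017)/37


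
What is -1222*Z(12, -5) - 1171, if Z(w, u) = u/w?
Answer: -3971/6 ≈ -661.83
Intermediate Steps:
-1222*Z(12, -5) - 1171 = -(-6110)/12 - 1171 = -1222*(-5/12) - 1171 = 3055/6 - 1171 = -3971/6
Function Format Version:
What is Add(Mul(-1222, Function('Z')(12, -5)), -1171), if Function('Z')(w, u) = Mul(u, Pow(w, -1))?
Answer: Rational(-3971, 6) ≈ -661.83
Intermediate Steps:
Add(Mul(-1222, Function('Z')(12, -5)), -1171) = Add(Mul(-1222, Mul(-5, Pow(12, -1))), -1171) = Add(Mul(-1222, Mul(-5, Rational(1, 12))), -1171) = Add(Mul(-1222, Rational(-5, 12)), -1171) = Add(Rational(3055, 6), -1171) = Rational(-3971, 6)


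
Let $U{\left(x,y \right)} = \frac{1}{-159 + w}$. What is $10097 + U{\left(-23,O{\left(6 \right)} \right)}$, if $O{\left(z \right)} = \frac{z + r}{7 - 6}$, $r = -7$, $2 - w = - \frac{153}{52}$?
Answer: $\frac{80887015}{8011} \approx 10097.0$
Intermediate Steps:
$w = \frac{257}{52}$ ($w = 2 - - \frac{153}{52} = 2 + \frac{153}{52} = \frac{257}{52} \approx 4.9423$)
$O{\left(z \right)} = -7 + z$ ($O{\left(z \right)} = \frac{z - 7}{7 - 6} = \frac{-7 + z}{1} = \left(-7 + z\right) 1 = -7 + z$)
$U{\left(x,y \right)} = - \frac{52}{8011}$ ($U{\left(x,y \right)} = \frac{1}{-159 + \frac{257}{52}} = \frac{1}{- \frac{8011}{52}} = - \frac{52}{8011}$)
$10097 + U{\left(-23,O{\left(6 \right)} \right)} = 10097 - \frac{52}{8011} = \frac{80887015}{8011}$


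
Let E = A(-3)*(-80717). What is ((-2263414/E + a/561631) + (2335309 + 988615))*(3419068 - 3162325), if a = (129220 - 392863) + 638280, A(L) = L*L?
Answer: 5526729824212437372447/6476167061 ≈ 8.5340e+11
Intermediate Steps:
A(L) = L**2
a = 374637 (a = -263643 + 638280 = 374637)
E = -726453 (E = (-3)**2*(-80717) = 9*(-80717) = -726453)
((-2263414/E + a/561631) + (2335309 + 988615))*(3419068 - 3162325) = ((-2263414/(-726453) + 374637/561631) + (2335309 + 988615))*(3419068 - 3162325) = ((-2263414*(-1/726453) + 374637*(1/561631)) + 3323924)*256743 = ((2263414/726453 + 374637/561631) + 3323924)*256743 = (220479948685/58285503549 + 3323924)*256743 = (193736804578554961/58285503549)*256743 = 5526729824212437372447/6476167061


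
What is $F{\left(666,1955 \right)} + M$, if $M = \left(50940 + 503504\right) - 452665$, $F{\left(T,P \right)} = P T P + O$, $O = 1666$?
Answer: $2545572095$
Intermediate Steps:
$F{\left(T,P \right)} = 1666 + T P^{2}$ ($F{\left(T,P \right)} = P T P + 1666 = T P^{2} + 1666 = 1666 + T P^{2}$)
$M = 101779$ ($M = 554444 - 452665 = 101779$)
$F{\left(666,1955 \right)} + M = \left(1666 + 666 \cdot 1955^{2}\right) + 101779 = \left(1666 + 666 \cdot 3822025\right) + 101779 = \left(1666 + 2545468650\right) + 101779 = 2545470316 + 101779 = 2545572095$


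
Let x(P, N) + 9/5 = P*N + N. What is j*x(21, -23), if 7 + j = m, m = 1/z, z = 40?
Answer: 708381/200 ≈ 3541.9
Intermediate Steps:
m = 1/40 ≈ 0.025000
x(P, N) = -9/5 + N + N*P (x(P, N) = -9/5 + (P*N + N) = -9/5 + (N*P + N) = -9/5 + (N + N*P) = -9/5 + N + N*P)
j = -279/40 (j = -7 + 1/40 = -279/40 ≈ -6.9750)
j*x(21, -23) = -279*(-9/5 - 23 - 23*21)/40 = -279*(-9/5 - 23 - 483)/40 = -279/40*(-2539/5) = 708381/200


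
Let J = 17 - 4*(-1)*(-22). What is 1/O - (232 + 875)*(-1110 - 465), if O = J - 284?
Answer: 618951374/355 ≈ 1.7435e+6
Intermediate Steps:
J = -71 (J = 17 + 4*(-22) = 17 - 88 = -71)
O = -355 (O = -71 - 284 = -355)
1/O - (232 + 875)*(-1110 - 465) = 1/(-355) - (232 + 875)*(-1110 - 465) = -1/355 - 1107*(-1575) = -1/355 - 1*(-1743525) = -1/355 + 1743525 = 618951374/355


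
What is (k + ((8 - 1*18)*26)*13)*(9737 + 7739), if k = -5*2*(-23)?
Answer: -55049400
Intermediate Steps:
k = 230 (k = -10*(-23) = 230)
(k + ((8 - 1*18)*26)*13)*(9737 + 7739) = (230 + ((8 - 1*18)*26)*13)*(9737 + 7739) = (230 + ((8 - 18)*26)*13)*17476 = (230 - 10*26*13)*17476 = (230 - 260*13)*17476 = (230 - 3380)*17476 = -3150*17476 = -55049400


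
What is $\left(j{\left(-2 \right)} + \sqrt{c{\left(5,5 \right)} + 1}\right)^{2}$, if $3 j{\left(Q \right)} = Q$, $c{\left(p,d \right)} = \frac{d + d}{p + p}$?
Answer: $\frac{22}{9} - \frac{4 \sqrt{2}}{3} \approx 0.55883$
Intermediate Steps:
$c{\left(p,d \right)} = \frac{d}{p}$ ($c{\left(p,d \right)} = \frac{2 d}{2 p} = 2 d \frac{1}{2 p} = \frac{d}{p}$)
$j{\left(Q \right)} = \frac{Q}{3}$
$\left(j{\left(-2 \right)} + \sqrt{c{\left(5,5 \right)} + 1}\right)^{2} = \left(\frac{1}{3} \left(-2\right) + \sqrt{\frac{5}{5} + 1}\right)^{2} = \left(- \frac{2}{3} + \sqrt{5 \cdot \frac{1}{5} + 1}\right)^{2} = \left(- \frac{2}{3} + \sqrt{1 + 1}\right)^{2} = \left(- \frac{2}{3} + \sqrt{2}\right)^{2}$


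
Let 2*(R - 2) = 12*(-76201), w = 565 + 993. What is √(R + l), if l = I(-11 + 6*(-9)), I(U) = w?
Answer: I*√455646 ≈ 675.02*I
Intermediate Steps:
w = 1558
I(U) = 1558
l = 1558
R = -457204 (R = 2 + (12*(-76201))/2 = 2 + (½)*(-914412) = 2 - 457206 = -457204)
√(R + l) = √(-457204 + 1558) = √(-455646) = I*√455646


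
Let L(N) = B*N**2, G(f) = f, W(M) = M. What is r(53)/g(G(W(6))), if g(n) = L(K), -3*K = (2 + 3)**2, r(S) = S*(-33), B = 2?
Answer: -15741/1250 ≈ -12.593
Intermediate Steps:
r(S) = -33*S
K = -25/3 (K = -(2 + 3)**2/3 = -1/3*5**2 = -1/3*25 = -25/3 ≈ -8.3333)
L(N) = 2*N**2
g(n) = 1250/9 (g(n) = 2*(-25/3)**2 = 2*(625/9) = 1250/9)
r(53)/g(G(W(6))) = (-33*53)/(1250/9) = -1749*9/1250 = -15741/1250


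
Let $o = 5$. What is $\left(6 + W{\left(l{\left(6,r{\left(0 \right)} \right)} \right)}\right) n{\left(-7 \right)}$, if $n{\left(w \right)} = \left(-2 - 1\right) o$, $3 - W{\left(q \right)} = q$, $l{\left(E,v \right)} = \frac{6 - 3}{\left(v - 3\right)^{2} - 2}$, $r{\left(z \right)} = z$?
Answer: $- \frac{900}{7} \approx -128.57$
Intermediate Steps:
$l{\left(E,v \right)} = \frac{3}{-2 + \left(-3 + v\right)^{2}}$ ($l{\left(E,v \right)} = \frac{3}{\left(-3 + v\right)^{2} - 2} = \frac{3}{-2 + \left(-3 + v\right)^{2}}$)
$W{\left(q \right)} = 3 - q$
$n{\left(w \right)} = -15$ ($n{\left(w \right)} = \left(-2 - 1\right) 5 = \left(-3\right) 5 = -15$)
$\left(6 + W{\left(l{\left(6,r{\left(0 \right)} \right)} \right)}\right) n{\left(-7 \right)} = \left(6 + \left(3 - \frac{3}{-2 + \left(-3 + 0\right)^{2}}\right)\right) \left(-15\right) = \left(6 + \left(3 - \frac{3}{-2 + \left(-3\right)^{2}}\right)\right) \left(-15\right) = \left(6 + \left(3 - \frac{3}{-2 + 9}\right)\right) \left(-15\right) = \left(6 + \left(3 - \frac{3}{7}\right)\right) \left(-15\right) = \left(6 + \frac{18}{7}\right) \left(-15\right) = \frac{60}{7} \left(-15\right) = - \frac{900}{7}$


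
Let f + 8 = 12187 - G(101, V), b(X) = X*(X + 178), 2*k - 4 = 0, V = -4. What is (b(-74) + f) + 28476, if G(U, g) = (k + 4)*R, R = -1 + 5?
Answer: 32935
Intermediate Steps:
k = 2 (k = 2 + (½)*0 = 2 + 0 = 2)
b(X) = X*(178 + X)
R = 4
G(U, g) = 24 (G(U, g) = (2 + 4)*4 = 6*4 = 24)
f = 12155 (f = -8 + (12187 - 1*24) = -8 + (12187 - 24) = -8 + 12163 = 12155)
(b(-74) + f) + 28476 = (-74*(178 - 74) + 12155) + 28476 = (-74*104 + 12155) + 28476 = (-7696 + 12155) + 28476 = 4459 + 28476 = 32935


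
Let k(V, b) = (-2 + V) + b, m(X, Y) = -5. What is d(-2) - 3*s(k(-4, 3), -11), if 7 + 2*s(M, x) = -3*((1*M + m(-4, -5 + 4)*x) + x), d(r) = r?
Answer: 193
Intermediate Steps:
k(V, b) = -2 + V + b
s(M, x) = -7/2 + 6*x - 3*M/2 (s(M, x) = -7/2 + (-3*((1*M - 5*x) + x))/2 = -7/2 + (-3*((M - 5*x) + x))/2 = -7/2 + (-3*(M - 4*x))/2 = -7/2 + (-3*M + 12*x)/2 = -7/2 + (6*x - 3*M/2) = -7/2 + 6*x - 3*M/2)
d(-2) - 3*s(k(-4, 3), -11) = -2 - 3*(-7/2 + 6*(-11) - 3*(-2 - 4 + 3)/2) = -2 - 3*(-7/2 - 66 - 3/2*(-3)) = -2 - 3*(-7/2 - 66 + 9/2) = -2 - 3*(-65) = -2 + 195 = 193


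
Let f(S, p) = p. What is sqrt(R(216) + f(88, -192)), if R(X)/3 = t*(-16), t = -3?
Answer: 4*I*sqrt(3) ≈ 6.9282*I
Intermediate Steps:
R(X) = 144 (R(X) = 3*(-3*(-16)) = 3*48 = 144)
sqrt(R(216) + f(88, -192)) = sqrt(144 - 192) = sqrt(-48) = 4*I*sqrt(3)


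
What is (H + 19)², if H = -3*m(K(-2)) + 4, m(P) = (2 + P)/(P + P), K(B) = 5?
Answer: 43681/100 ≈ 436.81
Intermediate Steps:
m(P) = (2 + P)/(2*P) (m(P) = (2 + P)/((2*P)) = (2 + P)*(1/(2*P)) = (2 + P)/(2*P))
H = 19/10 (H = -3*(2 + 5)/(2*5) + 4 = -3*7/(2*5) + 4 = -3*7/10 + 4 = -21/10 + 4 = 19/10 ≈ 1.9000)
(H + 19)² = (19/10 + 19)² = (209/10)² = 43681/100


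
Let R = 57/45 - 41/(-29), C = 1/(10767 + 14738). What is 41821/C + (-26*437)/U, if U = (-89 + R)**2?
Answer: 1503891453568347155/1409927401 ≈ 1.0666e+9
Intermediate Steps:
C = 1/25505 ≈ 3.9208e-5
R = 1166/435 (R = 57*(1/45) - 41*(-1/29) = 19/15 + 41/29 = 1166/435 ≈ 2.6805)
U = 1409927401/189225 (U = (-89 + 1166/435)**2 = (-37549/435)**2 = 1409927401/189225 ≈ 7451.1)
41821/C + (-26*437)/U = 41821/(1/25505) + (-26*437)/(1409927401/189225) = 41821*25505 - 11362*189225/1409927401 = 1066644605 - 2149974450/1409927401 = 1503891453568347155/1409927401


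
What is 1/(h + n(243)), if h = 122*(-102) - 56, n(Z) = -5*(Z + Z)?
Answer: -1/14930 ≈ -6.6979e-5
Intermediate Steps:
n(Z) = -10*Z
h = -12500 (h = -12444 - 56 = -12500)
1/(h + n(243)) = 1/(-12500 - 10*243) = 1/(-12500 - 2430) = 1/(-14930) = -1/14930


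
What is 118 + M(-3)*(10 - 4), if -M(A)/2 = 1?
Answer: 106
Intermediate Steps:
M(A) = -2 (M(A) = -2*1 = -2)
118 + M(-3)*(10 - 4) = 118 - 2*(10 - 4) = 118 - 2*6 = 118 - 12 = 106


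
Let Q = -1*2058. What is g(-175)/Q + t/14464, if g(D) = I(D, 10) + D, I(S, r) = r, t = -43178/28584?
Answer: 5677380893/70904784384 ≈ 0.080070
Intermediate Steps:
t = -21589/14292 (t = -43178*1/28584 = -21589/14292 ≈ -1.5106)
Q = -2058
g(D) = 10 + D
g(-175)/Q + t/14464 = (10 - 175)/(-2058) - 21589/14292/14464 = -165*(-1/2058) - 21589/14292*1/14464 = 55/686 - 21589/206719488 = 5677380893/70904784384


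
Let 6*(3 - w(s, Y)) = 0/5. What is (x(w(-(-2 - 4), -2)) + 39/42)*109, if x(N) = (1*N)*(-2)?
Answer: -7739/14 ≈ -552.79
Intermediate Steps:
w(s, Y) = 3 (w(s, Y) = 3 - 0/5 = 3 - 1/6*0 = 3 + 0 = 3)
x(N) = -2*N (x(N) = N*(-2) = -2*N)
(x(w(-(-2 - 4), -2)) + 39/42)*109 = (-2*3 + 39/42)*109 = (-6 + 39*(1/42))*109 = (-6 + 13/14)*109 = -71/14*109 = -7739/14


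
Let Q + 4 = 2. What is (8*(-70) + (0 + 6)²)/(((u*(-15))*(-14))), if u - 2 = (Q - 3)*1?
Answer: 262/315 ≈ 0.83175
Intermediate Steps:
Q = -2 (Q = -4 + 2 = -2)
u = -3 (u = 2 + (-2 - 3)*1 = 2 - 5*1 = 2 - 5 = -3)
(8*(-70) + (0 + 6)²)/(((u*(-15))*(-14))) = (8*(-70) + (0 + 6)²)/((-3*(-15)*(-14))) = (-560 + 6²)/((45*(-14))) = (-560 + 36)/(-630) = -524*(-1/630) = 262/315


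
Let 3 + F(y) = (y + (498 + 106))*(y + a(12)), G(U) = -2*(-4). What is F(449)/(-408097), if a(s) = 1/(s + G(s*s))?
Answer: -9456933/8161940 ≈ -1.1587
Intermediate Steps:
G(U) = 8
a(s) = 1/(8 + s) (a(s) = 1/(s + 8) = 1/(8 + s))
F(y) = -3 + (604 + y)*(1/20 + y) (F(y) = -3 + (y + (498 + 106))*(y + 1/(8 + 12)) = -3 + (y + 604)*(y + 1/20) = -3 + (604 + y)*(y + 1/20) = -3 + (604 + y)*(1/20 + y))
F(449)/(-408097) = (136/5 + 449² + (12081/20)*449)/(-408097) = (136/5 + 201601 + 5424369/20)*(-1/408097) = (9456933/20)*(-1/408097) = -9456933/8161940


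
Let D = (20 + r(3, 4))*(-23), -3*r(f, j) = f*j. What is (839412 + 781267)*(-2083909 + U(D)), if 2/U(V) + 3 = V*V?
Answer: -457363783135566473/135421 ≈ -3.3773e+12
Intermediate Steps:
r(f, j) = -f*j/3
D = -368 (D = (20 - ⅓*3*4)*(-23) = (20 - 4)*(-23) = 16*(-23) = -368)
U(V) = 2/(-3 + V²) (U(V) = 2/(-3 + V*V) = 2/(-3 + V²))
(839412 + 781267)*(-2083909 + U(D)) = (839412 + 781267)*(-2083909 + 2/(-3 + (-368)²)) = 1620679*(-2083909 + 2/(-3 + 135424)) = 1620679*(-2083909 + 2/135421) = 1620679*(-282205040687/135421) = -457363783135566473/135421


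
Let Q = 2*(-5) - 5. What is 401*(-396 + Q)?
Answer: -164811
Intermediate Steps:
Q = -15 (Q = -10 - 5 = -15)
401*(-396 + Q) = 401*(-396 - 15) = 401*(-411) = -164811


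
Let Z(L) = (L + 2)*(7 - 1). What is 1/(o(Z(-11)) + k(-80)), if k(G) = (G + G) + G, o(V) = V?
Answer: -1/294 ≈ -0.0034014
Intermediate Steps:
Z(L) = 12 + 6*L (Z(L) = (2 + L)*6 = 12 + 6*L)
k(G) = 3*G (k(G) = 2*G + G = 3*G)
1/(o(Z(-11)) + k(-80)) = 1/((12 + 6*(-11)) + 3*(-80)) = 1/((12 - 66) - 240) = 1/(-54 - 240) = 1/(-294) = -1/294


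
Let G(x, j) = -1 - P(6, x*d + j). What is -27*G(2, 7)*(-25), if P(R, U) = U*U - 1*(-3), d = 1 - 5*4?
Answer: -651375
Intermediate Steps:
d = -19 (d = 1 - 20 = -19)
P(R, U) = 3 + U² (P(R, U) = U² + 3 = 3 + U²)
G(x, j) = -4 - (j - 19*x)² (G(x, j) = -1 - (3 + (x*(-19) + j)²) = -1 - (3 + (-19*x + j)²) = -1 - (3 + (j - 19*x)²) = -1 + (-3 - (j - 19*x)²) = -4 - (j - 19*x)²)
-27*G(2, 7)*(-25) = -27*(-4 - (7 - 19*2)²)*(-25) = -27*(-4 - (7 - 38)²)*(-25) = -27*(-4 - 1*(-31)²)*(-25) = -27*(-4 - 1*961)*(-25) = -27*(-4 - 961)*(-25) = -27*(-965)*(-25) = 26055*(-25) = -651375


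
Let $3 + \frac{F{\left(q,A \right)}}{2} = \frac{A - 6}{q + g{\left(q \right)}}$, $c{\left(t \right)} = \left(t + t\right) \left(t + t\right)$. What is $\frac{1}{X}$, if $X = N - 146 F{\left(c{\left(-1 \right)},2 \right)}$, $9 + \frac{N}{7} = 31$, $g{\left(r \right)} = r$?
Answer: $\frac{1}{1176} \approx 0.00085034$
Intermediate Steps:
$c{\left(t \right)} = 4 t^{2}$ ($c{\left(t \right)} = 2 t 2 t = 4 t^{2}$)
$F{\left(q,A \right)} = -6 + \frac{-6 + A}{q}$ ($F{\left(q,A \right)} = -6 + 2 \frac{A - 6}{q + q} = -6 + 2 \frac{-6 + A}{2 q} = -6 + \frac{-6 + A}{q}$)
$N = 154$ ($N = -63 + 7 \cdot 31 = -63 + 217 = 154$)
$X = 1176$ ($X = 154 - 146 \frac{-6 + 2 - 6 \cdot 4 \left(-1\right)^{2}}{4 \left(-1\right)^{2}} = 154 - 146 \frac{-6 + 2 - 6 \cdot 4 \cdot 1}{4 \cdot 1} = 154 - 146 \frac{-6 + 2 - 24}{4} = 154 - 146 \cdot \frac{1}{4} \left(-28\right) = 154 - -1022 = 154 + 1022 = 1176$)
$\frac{1}{X} = \frac{1}{1176}$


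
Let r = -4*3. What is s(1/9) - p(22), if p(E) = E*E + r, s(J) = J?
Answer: -4247/9 ≈ -471.89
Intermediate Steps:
r = -12
p(E) = -12 + E² (p(E) = E*E - 12 = E² - 12 = -12 + E²)
s(1/9) - p(22) = 1/9 - (-12 + 22²) = ⅑ - (-12 + 484) = ⅑ - 1*472 = ⅑ - 472 = -4247/9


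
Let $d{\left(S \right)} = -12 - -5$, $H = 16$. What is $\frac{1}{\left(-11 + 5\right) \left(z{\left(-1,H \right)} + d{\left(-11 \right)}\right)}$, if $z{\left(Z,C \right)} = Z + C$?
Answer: $- \frac{1}{48} \approx -0.020833$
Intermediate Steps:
$z{\left(Z,C \right)} = C + Z$
$d{\left(S \right)} = -7$ ($d{\left(S \right)} = -12 + 5 = -7$)
$\frac{1}{\left(-11 + 5\right) \left(z{\left(-1,H \right)} + d{\left(-11 \right)}\right)} = \frac{1}{\left(-11 + 5\right) \left(\left(16 - 1\right) - 7\right)} = \frac{1}{\left(-6\right) \left(15 - 7\right)} = - \frac{1}{6 \cdot 8} = \left(- \frac{1}{6}\right) \frac{1}{8} = - \frac{1}{48}$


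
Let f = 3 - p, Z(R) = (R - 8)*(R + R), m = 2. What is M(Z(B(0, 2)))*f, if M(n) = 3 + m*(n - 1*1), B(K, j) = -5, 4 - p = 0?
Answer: -261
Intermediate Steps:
p = 4 (p = 4 - 1*0 = 4 + 0 = 4)
Z(R) = 2*R*(-8 + R) (Z(R) = (-8 + R)*(2*R) = 2*R*(-8 + R))
M(n) = 1 + 2*n (M(n) = 3 + 2*(n - 1*1) = 3 + 2*(n - 1) = 3 + 2*(-1 + n) = 3 + (-2 + 2*n) = 1 + 2*n)
f = -1 (f = 3 - 1*4 = 3 - 4 = -1)
M(Z(B(0, 2)))*f = (1 + 2*(2*(-5)*(-8 - 5)))*(-1) = (1 + 2*(2*(-5)*(-13)))*(-1) = (1 + 2*130)*(-1) = (1 + 260)*(-1) = 261*(-1) = -261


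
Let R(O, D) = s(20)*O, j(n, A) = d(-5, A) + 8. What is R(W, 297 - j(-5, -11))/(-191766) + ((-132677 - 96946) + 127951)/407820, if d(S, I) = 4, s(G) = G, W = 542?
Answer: -332194466/1086194585 ≈ -0.30583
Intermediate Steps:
j(n, A) = 12 (j(n, A) = 4 + 8 = 12)
R(O, D) = 20*O
R(W, 297 - j(-5, -11))/(-191766) + ((-132677 - 96946) + 127951)/407820 = (20*542)/(-191766) + ((-132677 - 96946) + 127951)/407820 = 10840*(-1/191766) + (-229623 + 127951)*(1/407820) = -5420/95883 - 101672*1/407820 = -5420/95883 - 25418/101955 = -332194466/1086194585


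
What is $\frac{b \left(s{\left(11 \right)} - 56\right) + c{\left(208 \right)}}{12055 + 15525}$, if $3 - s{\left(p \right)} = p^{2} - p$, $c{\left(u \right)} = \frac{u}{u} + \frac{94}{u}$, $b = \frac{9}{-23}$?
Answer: $\frac{156041}{65971360} \approx 0.0023653$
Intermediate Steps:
$b = - \frac{9}{23}$ ($b = 9 \left(- \frac{1}{23}\right) = - \frac{9}{23} \approx -0.3913$)
$c{\left(u \right)} = 1 + \frac{94}{u}$
$s{\left(p \right)} = 3 + p - p^{2}$ ($s{\left(p \right)} = 3 - \left(p^{2} - p\right) = 3 + p - p^{2}$)
$\frac{b \left(s{\left(11 \right)} - 56\right) + c{\left(208 \right)}}{12055 + 15525} = \frac{- \frac{9 \left(\left(3 + 11 - 11^{2}\right) - 56\right)}{23} + \frac{94 + 208}{208}}{12055 + 15525} = \frac{- \frac{9 \left(\left(3 + 11 - 121\right) - 56\right)}{23} + \frac{1}{208} \cdot 302}{27580} = \left(- \frac{9 \left(\left(3 + 11 - 121\right) - 56\right)}{23} + \frac{151}{104}\right) \frac{1}{27580} = \left(- \frac{9 \left(-107 - 56\right)}{23} + \frac{151}{104}\right) \frac{1}{27580} = \left(\left(- \frac{9}{23}\right) \left(-163\right) + \frac{151}{104}\right) \frac{1}{27580} = \left(\frac{1467}{23} + \frac{151}{104}\right) \frac{1}{27580} = \frac{156041}{2392} \cdot \frac{1}{27580} = \frac{156041}{65971360}$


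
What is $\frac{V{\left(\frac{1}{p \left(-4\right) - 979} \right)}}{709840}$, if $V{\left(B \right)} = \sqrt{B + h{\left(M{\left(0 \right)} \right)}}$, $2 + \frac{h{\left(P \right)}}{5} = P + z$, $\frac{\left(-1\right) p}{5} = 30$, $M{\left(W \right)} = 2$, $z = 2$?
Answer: $\frac{3 \sqrt{159559}}{269029360} \approx 4.4543 \cdot 10^{-6}$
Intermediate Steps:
$p = -150$ ($p = \left(-5\right) 30 = -150$)
$h{\left(P \right)} = 5 P$ ($h{\left(P \right)} = -10 + 5 \left(P + 2\right) = -10 + 5 \left(2 + P\right) = -10 + \left(10 + 5 P\right) = 5 P$)
$V{\left(B \right)} = \sqrt{10 + B}$ ($V{\left(B \right)} = \sqrt{B + 5 \cdot 2} = \sqrt{B + 10} = \sqrt{10 + B}$)
$\frac{V{\left(\frac{1}{p \left(-4\right) - 979} \right)}}{709840} = \frac{\sqrt{10 + \frac{1}{\left(-150\right) \left(-4\right) - 979}}}{709840} = \sqrt{10 + \frac{1}{600 - 979}} \cdot \frac{1}{709840} = \sqrt{10 + \frac{1}{-379}} \cdot \frac{1}{709840} = \sqrt{10 - \frac{1}{379}} \cdot \frac{1}{709840} = \sqrt{\frac{3789}{379}} \cdot \frac{1}{709840} = \frac{3 \sqrt{159559}}{379} \cdot \frac{1}{709840} = \frac{3 \sqrt{159559}}{269029360}$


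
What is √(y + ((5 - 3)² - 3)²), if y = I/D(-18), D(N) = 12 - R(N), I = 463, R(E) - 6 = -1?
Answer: √3290/7 ≈ 8.1941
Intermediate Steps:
R(E) = 5 (R(E) = 6 - 1 = 5)
D(N) = 7 (D(N) = 12 - 1*5 = 12 - 5 = 7)
y = 463/7 ≈ 66.143
√(y + ((5 - 3)² - 3)²) = √(463/7 + ((5 - 3)² - 3)²) = √(463/7 + (2² - 3)²) = √(463/7 + (4 - 3)²) = √(463/7 + 1²) = √(463/7 + 1) = √(470/7) = √3290/7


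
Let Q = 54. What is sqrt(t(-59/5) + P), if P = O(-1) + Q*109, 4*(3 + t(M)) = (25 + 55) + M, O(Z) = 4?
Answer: sqrt(590405)/10 ≈ 76.838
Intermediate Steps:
t(M) = 17 + M/4 (t(M) = -3 + ((25 + 55) + M)/4 = -3 + (80 + M)/4 = -3 + (20 + M/4) = 17 + M/4)
P = 5890 (P = 4 + 54*109 = 4 + 5886 = 5890)
sqrt(t(-59/5) + P) = sqrt((17 + (-59/5)/4) + 5890) = sqrt((17 + (-1*59/5)/4) + 5890) = sqrt((17 + (1/4)*(-59/5)) + 5890) = sqrt((17 - 59/20) + 5890) = sqrt(281/20 + 5890) = sqrt(118081/20) = sqrt(590405)/10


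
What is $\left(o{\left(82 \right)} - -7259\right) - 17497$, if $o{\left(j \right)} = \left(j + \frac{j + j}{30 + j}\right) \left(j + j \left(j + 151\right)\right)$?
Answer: $\frac{11138923}{7} \approx 1.5913 \cdot 10^{6}$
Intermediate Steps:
$o{\left(j \right)} = \left(j + j \left(151 + j\right)\right) \left(j + \frac{2 j}{30 + j}\right)$ ($o{\left(j \right)} = \left(j + \frac{2 j}{30 + j}\right) \left(j + j \left(151 + j\right)\right) = \left(j + j \left(151 + j\right)\right) \left(j + \frac{2 j}{30 + j}\right)$)
$\left(o{\left(82 \right)} - -7259\right) - 17497 = \left(\frac{82^{2} \left(4864 + 82^{2} + 184 \cdot 82\right)}{30 + 82} - -7259\right) - 17497 = \left(\frac{6724 \left(4864 + 6724 + 15088\right)}{112} + 7259\right) - 17497 = \left(6724 \cdot \frac{1}{112} \cdot 26676 + 7259\right) - 17497 = \left(\frac{11210589}{7} + 7259\right) - 17497 = \frac{11261402}{7} - 17497 = \frac{11138923}{7}$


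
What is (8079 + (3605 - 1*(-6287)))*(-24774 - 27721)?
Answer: -943387645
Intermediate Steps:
(8079 + (3605 - 1*(-6287)))*(-24774 - 27721) = (8079 + (3605 + 6287))*(-52495) = (8079 + 9892)*(-52495) = 17971*(-52495) = -943387645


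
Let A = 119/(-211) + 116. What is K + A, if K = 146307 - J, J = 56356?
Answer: 19004018/211 ≈ 90066.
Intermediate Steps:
A = 24357/211 (A = 119*(-1/211) + 116 = -119/211 + 116 = 24357/211 ≈ 115.44)
K = 89951 (K = 146307 - 1*56356 = 146307 - 56356 = 89951)
K + A = 89951 + 24357/211 = 19004018/211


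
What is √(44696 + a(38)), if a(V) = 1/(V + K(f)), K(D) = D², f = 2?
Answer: √78843786/42 ≈ 211.41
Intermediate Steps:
a(V) = 1/(4 + V) (a(V) = 1/(V + 2²) = 1/(V + 4) = 1/(4 + V))
√(44696 + a(38)) = √(44696 + 1/(4 + 38)) = √(44696 + 1/42) = √(1877233/42) = √78843786/42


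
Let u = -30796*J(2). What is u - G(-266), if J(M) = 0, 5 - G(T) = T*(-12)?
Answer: 3187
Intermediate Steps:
G(T) = 5 + 12*T (G(T) = 5 - T*(-12) = 5 - (-12)*T = 5 + 12*T)
u = 0 (u = -30796*0 = 0)
u - G(-266) = 0 - (5 + 12*(-266)) = 0 - (5 - 3192) = 0 - 1*(-3187) = 0 + 3187 = 3187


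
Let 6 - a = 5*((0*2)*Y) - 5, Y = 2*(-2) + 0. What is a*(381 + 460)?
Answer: 9251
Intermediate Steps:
Y = -4 (Y = -4 + 0 = -4)
a = 11 (a = 6 - (5*((0*2)*(-4)) - 5) = 6 - (5*(0*(-4)) - 5) = 6 - (5*0 - 5) = 6 - (0 - 5) = 6 - 1*(-5) = 6 + 5 = 11)
a*(381 + 460) = 11*(381 + 460) = 11*841 = 9251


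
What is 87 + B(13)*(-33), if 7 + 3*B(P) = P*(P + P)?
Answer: -3554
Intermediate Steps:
B(P) = -7/3 + 2*P²/3 (B(P) = -7/3 + (P*(P + P))/3 = -7/3 + (P*(2*P))/3 = -7/3 + (2*P²)/3 = -7/3 + 2*P²/3)
87 + B(13)*(-33) = 87 + (-7/3 + (⅔)*13²)*(-33) = 87 + (-7/3 + (⅔)*169)*(-33) = 87 + (-7/3 + 338/3)*(-33) = 87 + (331/3)*(-33) = 87 - 3641 = -3554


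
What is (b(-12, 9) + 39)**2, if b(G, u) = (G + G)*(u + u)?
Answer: 154449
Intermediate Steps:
b(G, u) = 4*G*u (b(G, u) = (2*G)*(2*u) = 4*G*u)
(b(-12, 9) + 39)**2 = (4*(-12)*9 + 39)**2 = (-432 + 39)**2 = (-393)**2 = 154449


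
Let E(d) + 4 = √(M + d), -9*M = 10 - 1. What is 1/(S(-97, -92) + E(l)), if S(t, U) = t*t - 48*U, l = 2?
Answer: 1/13822 ≈ 7.2348e-5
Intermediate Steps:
M = -1 (M = -(10 - 1)/9 = -⅑*9 = -1)
S(t, U) = t² - 48*U
E(d) = -4 + √(-1 + d)
1/(S(-97, -92) + E(l)) = 1/(((-97)² - 48*(-92)) + (-4 + √(-1 + 2))) = 1/((9409 + 4416) + (-4 + √1)) = 1/(13825 + (-4 + 1)) = 1/(13825 - 3) = 1/13822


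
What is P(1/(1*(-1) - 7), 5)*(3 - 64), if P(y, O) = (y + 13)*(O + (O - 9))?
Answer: -6283/8 ≈ -785.38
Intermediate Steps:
P(y, O) = (-9 + 2*O)*(13 + y) (P(y, O) = (13 + y)*(O + (-9 + O)) = (13 + y)*(-9 + 2*O) = (-9 + 2*O)*(13 + y))
P(1/(1*(-1) - 7), 5)*(3 - 64) = (-117 - 9/(1*(-1) - 7) + 26*5 + 2*5/(1*(-1) - 7))*(3 - 64) = (-117 - 9/(-1 - 7) + 130 + 2*5/(-1 - 7))*(-61) = (-117 - 9/(-8) + 130 + 2*5/(-8))*(-61) = (-117 - 9*(-⅛) + 130 + 2*5*(-⅛))*(-61) = (-117 + 9/8 + 130 - 5/4)*(-61) = (103/8)*(-61) = -6283/8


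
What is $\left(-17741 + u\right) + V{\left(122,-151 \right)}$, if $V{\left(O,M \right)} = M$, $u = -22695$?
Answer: $-40587$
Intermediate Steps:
$\left(-17741 + u\right) + V{\left(122,-151 \right)} = \left(-17741 - 22695\right) - 151 = -40436 - 151 = -40587$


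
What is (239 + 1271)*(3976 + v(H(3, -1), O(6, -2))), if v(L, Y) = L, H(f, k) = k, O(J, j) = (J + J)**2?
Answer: 6002250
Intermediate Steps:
O(J, j) = 4*J**2 (O(J, j) = (2*J)**2 = 4*J**2)
(239 + 1271)*(3976 + v(H(3, -1), O(6, -2))) = (239 + 1271)*(3976 - 1) = 1510*3975 = 6002250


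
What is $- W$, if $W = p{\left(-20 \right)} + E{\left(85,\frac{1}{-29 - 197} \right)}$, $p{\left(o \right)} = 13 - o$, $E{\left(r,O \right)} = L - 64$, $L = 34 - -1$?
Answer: $-4$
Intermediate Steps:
$L = 35$ ($L = 34 + 1 = 35$)
$E{\left(r,O \right)} = -29$ ($E{\left(r,O \right)} = 35 - 64 = -29$)
$W = 4$ ($W = \left(13 - -20\right) - 29 = \left(13 + 20\right) - 29 = 33 - 29 = 4$)
$- W = \left(-1\right) 4 = -4$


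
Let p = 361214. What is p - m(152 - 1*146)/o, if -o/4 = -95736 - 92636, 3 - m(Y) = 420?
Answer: 272170414849/753488 ≈ 3.6121e+5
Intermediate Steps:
m(Y) = -417 (m(Y) = 3 - 1*420 = 3 - 420 = -417)
o = 753488 (o = -4*(-95736 - 92636) = -4*(-188372) = 753488)
p - m(152 - 1*146)/o = 361214 - (-417)/753488 = 361214 - 1*(-417/753488) = 361214 + 417/753488 = 272170414849/753488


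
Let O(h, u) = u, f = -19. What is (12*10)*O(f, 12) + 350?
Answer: 1790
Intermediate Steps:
(12*10)*O(f, 12) + 350 = (12*10)*12 + 350 = 120*12 + 350 = 1440 + 350 = 1790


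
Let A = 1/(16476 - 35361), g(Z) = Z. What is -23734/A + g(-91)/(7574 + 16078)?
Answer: 10601218786589/23652 ≈ 4.4822e+8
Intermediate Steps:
A = -1/18885 (A = 1/(-18885) = -1/18885 ≈ -5.2952e-5)
-23734/A + g(-91)/(7574 + 16078) = -23734/(-1/18885) - 91/(7574 + 16078) = -23734*(-18885) - 91/23652 = 448216590 - 91*1/23652 = 448216590 - 91/23652 = 10601218786589/23652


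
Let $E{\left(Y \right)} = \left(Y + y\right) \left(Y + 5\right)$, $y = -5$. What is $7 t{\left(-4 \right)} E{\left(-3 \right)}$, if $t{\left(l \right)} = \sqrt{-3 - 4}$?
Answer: $- 112 i \sqrt{7} \approx - 296.32 i$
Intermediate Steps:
$t{\left(l \right)} = i \sqrt{7}$ ($t{\left(l \right)} = \sqrt{-7} = i \sqrt{7}$)
$E{\left(Y \right)} = \left(-5 + Y\right) \left(5 + Y\right)$ ($E{\left(Y \right)} = \left(Y - 5\right) \left(Y + 5\right) = \left(-5 + Y\right) \left(5 + Y\right)$)
$7 t{\left(-4 \right)} E{\left(-3 \right)} = 7 i \sqrt{7} \left(-25 + \left(-3\right)^{2}\right) = 7 i \sqrt{7} \left(-25 + 9\right) = 7 i \sqrt{7} \left(-16\right) = - 112 i \sqrt{7}$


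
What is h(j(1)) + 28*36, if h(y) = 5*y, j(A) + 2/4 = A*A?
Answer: 2021/2 ≈ 1010.5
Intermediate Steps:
j(A) = -1/2 + A**2 (j(A) = -1/2 + A*A = -1/2 + A**2)
h(j(1)) + 28*36 = 5*(-1/2 + 1**2) + 28*36 = 5*(-1/2 + 1) + 1008 = 5*(1/2) + 1008 = 5/2 + 1008 = 2021/2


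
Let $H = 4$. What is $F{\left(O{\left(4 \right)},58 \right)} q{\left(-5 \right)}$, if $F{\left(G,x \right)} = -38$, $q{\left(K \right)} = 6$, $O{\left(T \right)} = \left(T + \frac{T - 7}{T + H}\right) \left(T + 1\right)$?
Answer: $-228$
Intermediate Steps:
$O{\left(T \right)} = \left(1 + T\right) \left(T + \frac{-7 + T}{4 + T}\right)$ ($O{\left(T \right)} = \left(T + \frac{T - 7}{T + 4}\right) \left(T + 1\right) = \left(T + \frac{-7 + T}{4 + T}\right) \left(1 + T\right) = \left(1 + T\right) \left(T + \frac{-7 + T}{4 + T}\right)$)
$F{\left(O{\left(4 \right)},58 \right)} q{\left(-5 \right)} = \left(-38\right) 6 = -228$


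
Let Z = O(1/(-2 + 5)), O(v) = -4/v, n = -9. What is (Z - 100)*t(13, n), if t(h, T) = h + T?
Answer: -448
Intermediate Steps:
Z = -12 (Z = -4/(1/(-2 + 5)) = -4/(1/3) = -4/1/3 = -4*3 = -12)
t(h, T) = T + h
(Z - 100)*t(13, n) = (-12 - 100)*(-9 + 13) = -112*4 = -448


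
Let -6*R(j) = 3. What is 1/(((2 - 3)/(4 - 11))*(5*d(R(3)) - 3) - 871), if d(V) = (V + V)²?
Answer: -7/6095 ≈ -0.0011485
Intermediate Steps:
R(j) = -½ (R(j) = -⅙*3 = -½)
d(V) = 4*V² (d(V) = (2*V)² = 4*V²)
1/(((2 - 3)/(4 - 11))*(5*d(R(3)) - 3) - 871) = 1/(((2 - 3)/(4 - 11))*(5*(4*(-½)²) - 3) - 871) = 1/((-1/(-7))*(5*(4*(¼)) - 3) - 871) = 1/((-1*(-⅐))*(5*1 - 3) - 871) = 1/((5 - 3)/7 - 871) = 1/((⅐)*2 - 871) = 1/(2/7 - 871) = 1/(-6095/7) = -7/6095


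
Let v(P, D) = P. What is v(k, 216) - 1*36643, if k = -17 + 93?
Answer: -36567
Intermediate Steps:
k = 76
v(k, 216) - 1*36643 = 76 - 1*36643 = 76 - 36643 = -36567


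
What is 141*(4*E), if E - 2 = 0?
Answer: 1128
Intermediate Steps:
E = 2 (E = 2 + 0 = 2)
141*(4*E) = 141*(4*2) = 141*8 = 1128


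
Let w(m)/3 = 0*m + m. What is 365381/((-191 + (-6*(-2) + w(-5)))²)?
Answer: 365381/37636 ≈ 9.7083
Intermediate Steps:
w(m) = 3*m (w(m) = 3*(0*m + m) = 3*(0 + m) = 3*m)
365381/((-191 + (-6*(-2) + w(-5)))²) = 365381/((-191 + (-6*(-2) + 3*(-5)))²) = 365381/((-191 + (12 - 15))²) = 365381/((-191 - 3)²) = 365381/((-194)²) = 365381/37636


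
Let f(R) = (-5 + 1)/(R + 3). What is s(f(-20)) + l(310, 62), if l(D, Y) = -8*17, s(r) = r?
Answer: -2308/17 ≈ -135.76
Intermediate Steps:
f(R) = -4/(3 + R)
l(D, Y) = -136
s(f(-20)) + l(310, 62) = -4/(3 - 20) - 136 = -4/(-17) - 136 = -4*(-1/17) - 136 = 4/17 - 136 = -2308/17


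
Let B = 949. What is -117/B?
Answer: -9/73 ≈ -0.12329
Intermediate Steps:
-117/B = -117/949 = -117*1/949 = -9/73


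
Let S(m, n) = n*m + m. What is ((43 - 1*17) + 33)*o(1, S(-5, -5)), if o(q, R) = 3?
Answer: 177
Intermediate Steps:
S(m, n) = m + m*n (S(m, n) = m*n + m = m + m*n)
((43 - 1*17) + 33)*o(1, S(-5, -5)) = ((43 - 1*17) + 33)*3 = ((43 - 17) + 33)*3 = (26 + 33)*3 = 59*3 = 177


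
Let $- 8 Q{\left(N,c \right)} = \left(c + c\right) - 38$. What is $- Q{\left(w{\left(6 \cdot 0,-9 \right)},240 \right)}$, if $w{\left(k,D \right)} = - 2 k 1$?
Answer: $\frac{221}{4} \approx 55.25$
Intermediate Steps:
$w{\left(k,D \right)} = - 2 k$
$Q{\left(N,c \right)} = \frac{19}{4} - \frac{c}{4}$ ($Q{\left(N,c \right)} = - \frac{\left(c + c\right) - 38}{8} = - \frac{2 c - 38}{8} = - \frac{-38 + 2 c}{8} = \frac{19}{4} - \frac{c}{4}$)
$- Q{\left(w{\left(6 \cdot 0,-9 \right)},240 \right)} = - (\frac{19}{4} - 60) = \left(-1\right) \left(- \frac{221}{4}\right) = \frac{221}{4}$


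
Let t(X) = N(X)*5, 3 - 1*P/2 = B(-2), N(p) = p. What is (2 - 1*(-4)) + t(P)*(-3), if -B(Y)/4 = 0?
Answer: -84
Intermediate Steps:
B(Y) = 0 (B(Y) = -4*0 = 0)
P = 6 (P = 6 - 2*0 = 6 + 0 = 6)
t(X) = 5*X (t(X) = X*5 = 5*X)
(2 - 1*(-4)) + t(P)*(-3) = (2 - 1*(-4)) + (5*6)*(-3) = (2 + 4) + 30*(-3) = 6 - 90 = -84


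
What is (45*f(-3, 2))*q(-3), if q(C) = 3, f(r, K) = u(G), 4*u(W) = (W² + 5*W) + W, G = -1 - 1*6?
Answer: 945/4 ≈ 236.25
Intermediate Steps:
G = -7 (G = -1 - 6 = -7)
u(W) = W²/4 + 3*W/2 (u(W) = ((W² + 5*W) + W)/4 = (W² + 6*W)/4 = W²/4 + 3*W/2)
f(r, K) = 7/4 (f(r, K) = (¼)*(-7)*(6 - 7) = (¼)*(-7)*(-1) = 7/4)
(45*f(-3, 2))*q(-3) = (45*(7/4))*3 = (315/4)*3 = 945/4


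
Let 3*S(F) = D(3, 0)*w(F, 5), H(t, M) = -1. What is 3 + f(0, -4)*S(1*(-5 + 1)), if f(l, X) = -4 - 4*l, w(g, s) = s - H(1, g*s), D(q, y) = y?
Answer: 3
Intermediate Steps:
w(g, s) = 1 + s (w(g, s) = s - 1*(-1) = s + 1 = 1 + s)
S(F) = 0 (S(F) = (0*(1 + 5))/3 = (0*6)/3 = (⅓)*0 = 0)
f(l, X) = -4 - 4*l
3 + f(0, -4)*S(1*(-5 + 1)) = 3 + (-4 - 4*0)*0 = 3 + (-4 + 0)*0 = 3 - 4*0 = 3 + 0 = 3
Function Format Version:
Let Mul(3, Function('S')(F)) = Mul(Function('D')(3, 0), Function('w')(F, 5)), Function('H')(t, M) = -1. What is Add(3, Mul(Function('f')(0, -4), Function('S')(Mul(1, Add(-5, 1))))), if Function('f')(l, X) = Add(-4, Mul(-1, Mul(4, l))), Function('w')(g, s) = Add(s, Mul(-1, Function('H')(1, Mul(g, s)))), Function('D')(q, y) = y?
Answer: 3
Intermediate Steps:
Function('w')(g, s) = Add(1, s) (Function('w')(g, s) = Add(s, Mul(-1, -1)) = Add(s, 1) = Add(1, s))
Function('S')(F) = 0 (Function('S')(F) = Mul(Rational(1, 3), Mul(0, Add(1, 5))) = Mul(Rational(1, 3), Mul(0, 6)) = Mul(Rational(1, 3), 0) = 0)
Function('f')(l, X) = Add(-4, Mul(-4, l))
Add(3, Mul(Function('f')(0, -4), Function('S')(Mul(1, Add(-5, 1))))) = Add(3, Mul(Add(-4, Mul(-4, 0)), 0)) = Add(3, Mul(Add(-4, 0), 0)) = Add(3, Mul(-4, 0)) = Add(3, 0) = 3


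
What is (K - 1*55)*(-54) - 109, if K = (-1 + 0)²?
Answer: 2807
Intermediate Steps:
K = 1 (K = (-1)² = 1)
(K - 1*55)*(-54) - 109 = (1 - 1*55)*(-54) - 109 = (1 - 55)*(-54) - 109 = -54*(-54) - 109 = 2916 - 109 = 2807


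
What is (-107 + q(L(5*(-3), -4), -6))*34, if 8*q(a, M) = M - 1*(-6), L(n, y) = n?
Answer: -3638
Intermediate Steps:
q(a, M) = 3/4 + M/8 (q(a, M) = (M - 1*(-6))/8 = (M + 6)/8 = (6 + M)/8 = 3/4 + M/8)
(-107 + q(L(5*(-3), -4), -6))*34 = (-107 + (3/4 + (1/8)*(-6)))*34 = (-107 + (3/4 - 3/4))*34 = (-107 + 0)*34 = -107*34 = -3638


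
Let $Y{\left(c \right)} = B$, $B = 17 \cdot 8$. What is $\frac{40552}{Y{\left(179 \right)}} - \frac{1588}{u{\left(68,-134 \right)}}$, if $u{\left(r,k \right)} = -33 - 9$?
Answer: $\frac{119947}{357} \approx 335.99$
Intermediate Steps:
$B = 136$
$u{\left(r,k \right)} = -42$ ($u{\left(r,k \right)} = -33 - 9 = -42$)
$Y{\left(c \right)} = 136$
$\frac{40552}{Y{\left(179 \right)}} - \frac{1588}{u{\left(68,-134 \right)}} = \frac{40552}{136} - \frac{1588}{-42} = 40552 \cdot \frac{1}{136} - - \frac{794}{21} = \frac{5069}{17} + \frac{794}{21} = \frac{119947}{357}$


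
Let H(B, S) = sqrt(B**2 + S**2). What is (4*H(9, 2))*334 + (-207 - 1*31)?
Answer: -238 + 1336*sqrt(85) ≈ 12079.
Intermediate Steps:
(4*H(9, 2))*334 + (-207 - 1*31) = (4*sqrt(9**2 + 2**2))*334 + (-207 - 1*31) = (4*sqrt(81 + 4))*334 + (-207 - 31) = (4*sqrt(85))*334 - 238 = 1336*sqrt(85) - 238 = -238 + 1336*sqrt(85)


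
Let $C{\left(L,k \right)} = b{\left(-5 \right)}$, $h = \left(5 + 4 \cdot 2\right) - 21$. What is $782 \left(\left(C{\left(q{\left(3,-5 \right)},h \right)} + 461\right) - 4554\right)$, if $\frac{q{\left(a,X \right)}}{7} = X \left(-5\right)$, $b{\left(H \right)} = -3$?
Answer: $-3203072$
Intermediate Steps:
$h = -8$ ($h = \left(5 + 8\right) - 21 = 13 - 21 = -8$)
$q{\left(a,X \right)} = - 35 X$ ($q{\left(a,X \right)} = 7 X \left(-5\right) = 7 \left(- 5 X\right) = - 35 X$)
$C{\left(L,k \right)} = -3$
$782 \left(\left(C{\left(q{\left(3,-5 \right)},h \right)} + 461\right) - 4554\right) = 782 \left(\left(-3 + 461\right) - 4554\right) = 782 \left(458 - 4554\right) = 782 \left(-4096\right) = -3203072$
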